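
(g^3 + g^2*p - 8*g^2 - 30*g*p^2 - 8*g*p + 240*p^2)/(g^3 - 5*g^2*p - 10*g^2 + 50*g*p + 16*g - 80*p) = (g + 6*p)/(g - 2)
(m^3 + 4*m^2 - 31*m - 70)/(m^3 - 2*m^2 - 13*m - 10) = (m + 7)/(m + 1)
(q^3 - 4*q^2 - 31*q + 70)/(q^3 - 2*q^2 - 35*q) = (q - 2)/q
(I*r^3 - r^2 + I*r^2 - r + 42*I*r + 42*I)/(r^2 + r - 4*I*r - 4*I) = (I*r^2 - r + 42*I)/(r - 4*I)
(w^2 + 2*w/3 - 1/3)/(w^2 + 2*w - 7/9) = 3*(w + 1)/(3*w + 7)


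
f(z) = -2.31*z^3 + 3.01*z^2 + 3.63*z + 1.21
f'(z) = -6.93*z^2 + 6.02*z + 3.63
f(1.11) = 5.79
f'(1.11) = 1.77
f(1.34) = 5.92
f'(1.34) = -0.75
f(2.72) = -13.13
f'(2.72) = -31.27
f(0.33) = 2.65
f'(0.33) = 4.86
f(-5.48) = 451.86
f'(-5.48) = -237.47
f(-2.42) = 42.79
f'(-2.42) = -51.52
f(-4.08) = 193.39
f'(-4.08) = -136.29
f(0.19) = 1.99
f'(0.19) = 4.52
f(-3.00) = 79.78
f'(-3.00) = -76.80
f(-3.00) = 79.78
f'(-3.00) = -76.80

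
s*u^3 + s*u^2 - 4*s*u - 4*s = (u - 2)*(u + 2)*(s*u + s)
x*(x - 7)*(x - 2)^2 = x^4 - 11*x^3 + 32*x^2 - 28*x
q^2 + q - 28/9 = (q - 4/3)*(q + 7/3)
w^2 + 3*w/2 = w*(w + 3/2)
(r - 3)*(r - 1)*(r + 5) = r^3 + r^2 - 17*r + 15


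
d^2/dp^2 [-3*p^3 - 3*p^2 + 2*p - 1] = -18*p - 6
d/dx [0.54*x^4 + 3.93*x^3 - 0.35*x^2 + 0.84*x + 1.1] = 2.16*x^3 + 11.79*x^2 - 0.7*x + 0.84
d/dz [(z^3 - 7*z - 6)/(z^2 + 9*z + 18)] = (z^4 + 18*z^3 + 61*z^2 + 12*z - 72)/(z^4 + 18*z^3 + 117*z^2 + 324*z + 324)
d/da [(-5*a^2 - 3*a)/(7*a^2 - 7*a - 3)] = (56*a^2 + 30*a + 9)/(49*a^4 - 98*a^3 + 7*a^2 + 42*a + 9)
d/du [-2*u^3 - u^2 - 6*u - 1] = -6*u^2 - 2*u - 6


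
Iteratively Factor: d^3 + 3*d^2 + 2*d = (d + 1)*(d^2 + 2*d) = (d + 1)*(d + 2)*(d)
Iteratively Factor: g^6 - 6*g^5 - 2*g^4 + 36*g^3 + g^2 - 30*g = (g - 5)*(g^5 - g^4 - 7*g^3 + g^2 + 6*g) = (g - 5)*(g + 1)*(g^4 - 2*g^3 - 5*g^2 + 6*g) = (g - 5)*(g - 3)*(g + 1)*(g^3 + g^2 - 2*g) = g*(g - 5)*(g - 3)*(g + 1)*(g^2 + g - 2) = g*(g - 5)*(g - 3)*(g + 1)*(g + 2)*(g - 1)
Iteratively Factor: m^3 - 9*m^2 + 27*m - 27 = (m - 3)*(m^2 - 6*m + 9) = (m - 3)^2*(m - 3)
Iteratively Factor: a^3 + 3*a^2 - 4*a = (a)*(a^2 + 3*a - 4) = a*(a - 1)*(a + 4)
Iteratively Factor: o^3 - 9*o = (o + 3)*(o^2 - 3*o) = o*(o + 3)*(o - 3)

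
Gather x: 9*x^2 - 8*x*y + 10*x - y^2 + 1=9*x^2 + x*(10 - 8*y) - y^2 + 1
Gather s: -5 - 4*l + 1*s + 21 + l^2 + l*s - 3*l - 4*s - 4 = l^2 - 7*l + s*(l - 3) + 12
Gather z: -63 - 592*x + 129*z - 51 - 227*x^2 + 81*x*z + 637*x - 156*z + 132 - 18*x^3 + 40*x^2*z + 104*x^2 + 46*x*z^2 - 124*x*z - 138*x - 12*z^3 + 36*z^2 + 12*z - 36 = -18*x^3 - 123*x^2 - 93*x - 12*z^3 + z^2*(46*x + 36) + z*(40*x^2 - 43*x - 15) - 18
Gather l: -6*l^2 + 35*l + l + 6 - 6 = -6*l^2 + 36*l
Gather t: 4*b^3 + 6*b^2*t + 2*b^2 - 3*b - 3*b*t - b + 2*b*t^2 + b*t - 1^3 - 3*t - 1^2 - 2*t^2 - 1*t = 4*b^3 + 2*b^2 - 4*b + t^2*(2*b - 2) + t*(6*b^2 - 2*b - 4) - 2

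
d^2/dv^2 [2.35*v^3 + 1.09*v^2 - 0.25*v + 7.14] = 14.1*v + 2.18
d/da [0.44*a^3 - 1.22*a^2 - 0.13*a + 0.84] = 1.32*a^2 - 2.44*a - 0.13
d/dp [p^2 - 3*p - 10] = 2*p - 3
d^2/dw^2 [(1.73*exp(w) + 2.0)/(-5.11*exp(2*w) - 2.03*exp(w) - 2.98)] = (-45.173933*exp(4*w) - 190.950991*exp(3*w) + 95.824764*exp(2*w) + 124.046062*exp(w) - 3.264292)*exp(w)/(133.432831*exp(6*w) + 159.022689*exp(5*w) + 296.615571*exp(4*w) + 193.840031*exp(3*w) + 172.977378*exp(2*w) + 54.081636*exp(w) + 26.463592)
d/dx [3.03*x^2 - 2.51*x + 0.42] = 6.06*x - 2.51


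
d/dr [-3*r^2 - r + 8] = -6*r - 1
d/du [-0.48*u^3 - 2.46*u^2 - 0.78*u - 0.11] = -1.44*u^2 - 4.92*u - 0.78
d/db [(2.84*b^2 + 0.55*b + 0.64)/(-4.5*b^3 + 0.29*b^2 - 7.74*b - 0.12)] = (12.78*b^4 + 4.95*b^3 - 13.5011*b^2 - 1.0528*b + 4.8876)/(20.25*b^6 - 2.61*b^5 + 69.7441*b^4 - 3.4092*b^3 + 59.838*b^2 + 1.8576*b + 0.0144)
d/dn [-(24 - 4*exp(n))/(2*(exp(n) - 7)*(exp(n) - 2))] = 2*(-exp(2*n) + 12*exp(n) - 40)*exp(n)/(exp(4*n) - 18*exp(3*n) + 109*exp(2*n) - 252*exp(n) + 196)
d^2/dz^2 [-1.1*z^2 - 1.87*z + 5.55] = -2.20000000000000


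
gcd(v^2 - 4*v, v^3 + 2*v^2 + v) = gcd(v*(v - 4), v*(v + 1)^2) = v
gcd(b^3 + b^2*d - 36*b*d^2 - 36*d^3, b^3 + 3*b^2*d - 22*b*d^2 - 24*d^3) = b^2 + 7*b*d + 6*d^2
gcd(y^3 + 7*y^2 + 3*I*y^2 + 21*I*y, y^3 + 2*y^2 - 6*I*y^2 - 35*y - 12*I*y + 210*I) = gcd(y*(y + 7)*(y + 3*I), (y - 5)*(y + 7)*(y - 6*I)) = y + 7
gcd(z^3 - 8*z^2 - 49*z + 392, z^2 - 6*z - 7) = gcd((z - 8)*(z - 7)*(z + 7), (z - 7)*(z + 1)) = z - 7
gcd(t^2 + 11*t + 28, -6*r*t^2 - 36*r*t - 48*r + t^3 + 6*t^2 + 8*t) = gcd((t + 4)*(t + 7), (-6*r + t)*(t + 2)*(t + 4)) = t + 4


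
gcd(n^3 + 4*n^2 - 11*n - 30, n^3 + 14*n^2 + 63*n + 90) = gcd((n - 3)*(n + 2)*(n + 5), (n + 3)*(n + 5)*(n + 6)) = n + 5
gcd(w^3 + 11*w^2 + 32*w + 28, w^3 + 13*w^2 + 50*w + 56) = w^2 + 9*w + 14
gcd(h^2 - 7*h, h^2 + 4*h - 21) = 1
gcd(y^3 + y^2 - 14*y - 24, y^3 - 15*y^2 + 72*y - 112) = y - 4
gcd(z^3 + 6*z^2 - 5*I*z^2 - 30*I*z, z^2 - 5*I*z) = z^2 - 5*I*z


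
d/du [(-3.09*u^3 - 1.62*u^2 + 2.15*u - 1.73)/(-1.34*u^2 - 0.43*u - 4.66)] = (4.1406*u^4 + 2.6574*u^3 + 46.7758*u^2 + 10.462*u - 10.7629)/(1.7956*u^4 + 1.1524*u^3 + 12.6737*u^2 + 4.0076*u + 21.7156)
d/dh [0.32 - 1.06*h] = -1.06000000000000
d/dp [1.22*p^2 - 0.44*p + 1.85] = 2.44*p - 0.44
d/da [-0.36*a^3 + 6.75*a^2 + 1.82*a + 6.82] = -1.08*a^2 + 13.5*a + 1.82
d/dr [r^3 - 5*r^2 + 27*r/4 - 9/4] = 3*r^2 - 10*r + 27/4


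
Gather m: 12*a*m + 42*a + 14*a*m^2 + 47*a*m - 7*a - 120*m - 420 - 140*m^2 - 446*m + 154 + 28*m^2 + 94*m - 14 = 35*a + m^2*(14*a - 112) + m*(59*a - 472) - 280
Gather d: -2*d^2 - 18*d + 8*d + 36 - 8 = -2*d^2 - 10*d + 28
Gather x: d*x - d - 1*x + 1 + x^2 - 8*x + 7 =-d + x^2 + x*(d - 9) + 8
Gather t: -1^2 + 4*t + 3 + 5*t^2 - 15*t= 5*t^2 - 11*t + 2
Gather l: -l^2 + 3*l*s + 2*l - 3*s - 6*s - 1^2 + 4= -l^2 + l*(3*s + 2) - 9*s + 3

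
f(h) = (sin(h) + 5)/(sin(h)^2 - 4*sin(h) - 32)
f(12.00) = -0.15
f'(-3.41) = 0.01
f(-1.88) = -0.15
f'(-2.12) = 0.00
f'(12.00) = -0.00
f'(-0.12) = -0.01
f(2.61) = -0.16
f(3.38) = -0.15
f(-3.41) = -0.16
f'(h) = (-2*sin(h)*cos(h) + 4*cos(h))*(sin(h) + 5)/(sin(h)^2 - 4*sin(h) - 32)^2 + cos(h)/(sin(h)^2 - 4*sin(h) - 32)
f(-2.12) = -0.15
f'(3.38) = 0.01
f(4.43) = -0.15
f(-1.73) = -0.15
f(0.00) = -0.16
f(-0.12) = -0.15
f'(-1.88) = 0.00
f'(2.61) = 0.01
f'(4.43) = 0.00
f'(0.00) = -0.01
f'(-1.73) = 0.00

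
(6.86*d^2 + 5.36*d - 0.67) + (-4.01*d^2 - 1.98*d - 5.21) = 2.85*d^2 + 3.38*d - 5.88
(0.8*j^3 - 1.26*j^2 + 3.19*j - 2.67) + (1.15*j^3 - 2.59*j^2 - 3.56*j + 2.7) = 1.95*j^3 - 3.85*j^2 - 0.37*j + 0.0300000000000002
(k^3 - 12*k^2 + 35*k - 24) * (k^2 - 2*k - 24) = k^5 - 14*k^4 + 35*k^3 + 194*k^2 - 792*k + 576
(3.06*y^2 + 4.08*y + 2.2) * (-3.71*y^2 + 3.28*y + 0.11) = -11.3526*y^4 - 5.1*y^3 + 5.557*y^2 + 7.6648*y + 0.242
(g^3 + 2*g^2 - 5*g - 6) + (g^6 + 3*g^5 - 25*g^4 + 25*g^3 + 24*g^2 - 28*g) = g^6 + 3*g^5 - 25*g^4 + 26*g^3 + 26*g^2 - 33*g - 6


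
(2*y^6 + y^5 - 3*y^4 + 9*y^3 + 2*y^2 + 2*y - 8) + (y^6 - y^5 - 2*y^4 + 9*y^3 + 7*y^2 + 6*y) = 3*y^6 - 5*y^4 + 18*y^3 + 9*y^2 + 8*y - 8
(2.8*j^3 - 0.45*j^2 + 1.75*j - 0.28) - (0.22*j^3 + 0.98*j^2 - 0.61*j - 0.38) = 2.58*j^3 - 1.43*j^2 + 2.36*j + 0.1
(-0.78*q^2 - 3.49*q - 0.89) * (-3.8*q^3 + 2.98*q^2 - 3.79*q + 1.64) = 2.964*q^5 + 10.9376*q^4 - 4.062*q^3 + 9.2957*q^2 - 2.3505*q - 1.4596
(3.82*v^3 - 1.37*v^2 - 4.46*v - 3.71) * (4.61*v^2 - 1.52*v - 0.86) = 17.6102*v^5 - 12.1221*v^4 - 21.7634*v^3 - 9.1457*v^2 + 9.4748*v + 3.1906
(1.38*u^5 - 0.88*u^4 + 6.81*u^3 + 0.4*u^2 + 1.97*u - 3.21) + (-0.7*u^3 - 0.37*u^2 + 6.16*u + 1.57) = 1.38*u^5 - 0.88*u^4 + 6.11*u^3 + 0.03*u^2 + 8.13*u - 1.64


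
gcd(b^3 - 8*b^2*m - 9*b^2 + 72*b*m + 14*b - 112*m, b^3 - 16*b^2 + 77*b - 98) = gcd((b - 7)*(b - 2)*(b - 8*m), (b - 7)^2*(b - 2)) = b^2 - 9*b + 14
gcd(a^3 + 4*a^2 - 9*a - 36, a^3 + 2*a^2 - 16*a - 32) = a + 4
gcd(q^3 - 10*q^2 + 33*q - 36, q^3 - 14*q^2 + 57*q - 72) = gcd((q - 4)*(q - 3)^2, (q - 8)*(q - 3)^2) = q^2 - 6*q + 9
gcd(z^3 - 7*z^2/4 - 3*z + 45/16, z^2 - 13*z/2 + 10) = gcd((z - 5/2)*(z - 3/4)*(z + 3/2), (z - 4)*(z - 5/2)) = z - 5/2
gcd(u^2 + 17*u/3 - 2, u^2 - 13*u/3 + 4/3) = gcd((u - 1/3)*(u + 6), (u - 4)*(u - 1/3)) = u - 1/3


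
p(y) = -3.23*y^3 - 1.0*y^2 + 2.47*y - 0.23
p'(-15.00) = -2147.78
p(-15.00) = 10638.97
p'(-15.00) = -2147.78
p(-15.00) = 10638.97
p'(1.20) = -13.88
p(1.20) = -4.29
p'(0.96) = -8.38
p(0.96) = -1.64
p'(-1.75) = -23.71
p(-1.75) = 9.70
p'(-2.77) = -66.34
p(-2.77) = 53.91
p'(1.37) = -18.46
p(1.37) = -7.03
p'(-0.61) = 0.08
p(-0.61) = -1.38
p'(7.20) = -514.26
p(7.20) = -1239.88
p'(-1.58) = -18.56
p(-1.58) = 6.11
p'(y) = -9.69*y^2 - 2.0*y + 2.47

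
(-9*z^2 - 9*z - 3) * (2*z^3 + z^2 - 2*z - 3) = -18*z^5 - 27*z^4 + 3*z^3 + 42*z^2 + 33*z + 9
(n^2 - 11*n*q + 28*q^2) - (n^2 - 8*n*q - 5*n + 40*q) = -3*n*q + 5*n + 28*q^2 - 40*q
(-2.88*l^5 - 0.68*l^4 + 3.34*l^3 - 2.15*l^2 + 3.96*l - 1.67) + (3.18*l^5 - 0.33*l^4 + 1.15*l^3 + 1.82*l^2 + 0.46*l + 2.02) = 0.3*l^5 - 1.01*l^4 + 4.49*l^3 - 0.33*l^2 + 4.42*l + 0.35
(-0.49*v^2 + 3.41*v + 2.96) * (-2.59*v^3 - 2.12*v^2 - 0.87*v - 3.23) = 1.2691*v^5 - 7.7931*v^4 - 14.4693*v^3 - 7.6592*v^2 - 13.5895*v - 9.5608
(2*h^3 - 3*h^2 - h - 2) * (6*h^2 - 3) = 12*h^5 - 18*h^4 - 12*h^3 - 3*h^2 + 3*h + 6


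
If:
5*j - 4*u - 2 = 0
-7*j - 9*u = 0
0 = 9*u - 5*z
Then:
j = 18/73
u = -14/73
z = -126/365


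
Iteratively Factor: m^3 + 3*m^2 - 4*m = (m - 1)*(m^2 + 4*m) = (m - 1)*(m + 4)*(m)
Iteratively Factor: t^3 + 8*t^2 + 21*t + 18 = (t + 3)*(t^2 + 5*t + 6) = (t + 3)^2*(t + 2)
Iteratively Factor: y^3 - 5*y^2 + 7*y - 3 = (y - 3)*(y^2 - 2*y + 1) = (y - 3)*(y - 1)*(y - 1)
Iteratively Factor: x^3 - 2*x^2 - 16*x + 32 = (x - 2)*(x^2 - 16) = (x - 2)*(x + 4)*(x - 4)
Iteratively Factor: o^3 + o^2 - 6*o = (o - 2)*(o^2 + 3*o) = (o - 2)*(o + 3)*(o)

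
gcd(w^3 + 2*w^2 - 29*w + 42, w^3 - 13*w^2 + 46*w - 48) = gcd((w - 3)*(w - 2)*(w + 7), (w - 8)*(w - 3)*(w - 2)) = w^2 - 5*w + 6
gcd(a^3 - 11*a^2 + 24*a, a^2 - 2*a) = a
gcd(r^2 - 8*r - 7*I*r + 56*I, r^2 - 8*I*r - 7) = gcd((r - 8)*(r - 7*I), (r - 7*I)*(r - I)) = r - 7*I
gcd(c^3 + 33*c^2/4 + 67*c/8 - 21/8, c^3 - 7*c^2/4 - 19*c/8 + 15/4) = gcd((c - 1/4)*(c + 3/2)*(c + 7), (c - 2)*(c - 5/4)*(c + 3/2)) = c + 3/2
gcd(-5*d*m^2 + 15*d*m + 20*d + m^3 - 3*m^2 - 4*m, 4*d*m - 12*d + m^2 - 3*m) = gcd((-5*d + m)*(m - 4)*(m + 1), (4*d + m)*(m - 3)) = 1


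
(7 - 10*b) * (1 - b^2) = 10*b^3 - 7*b^2 - 10*b + 7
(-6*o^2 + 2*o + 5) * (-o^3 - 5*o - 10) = 6*o^5 - 2*o^4 + 25*o^3 + 50*o^2 - 45*o - 50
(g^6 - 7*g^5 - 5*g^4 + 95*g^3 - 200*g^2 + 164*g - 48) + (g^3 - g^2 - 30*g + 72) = g^6 - 7*g^5 - 5*g^4 + 96*g^3 - 201*g^2 + 134*g + 24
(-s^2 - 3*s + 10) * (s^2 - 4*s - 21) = -s^4 + s^3 + 43*s^2 + 23*s - 210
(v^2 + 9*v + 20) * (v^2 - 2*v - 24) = v^4 + 7*v^3 - 22*v^2 - 256*v - 480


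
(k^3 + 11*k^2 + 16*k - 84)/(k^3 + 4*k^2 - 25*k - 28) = (k^2 + 4*k - 12)/(k^2 - 3*k - 4)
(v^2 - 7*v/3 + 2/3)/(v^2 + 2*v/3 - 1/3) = (v - 2)/(v + 1)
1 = 1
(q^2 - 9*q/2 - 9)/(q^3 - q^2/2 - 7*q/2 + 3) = (2*q^2 - 9*q - 18)/(2*q^3 - q^2 - 7*q + 6)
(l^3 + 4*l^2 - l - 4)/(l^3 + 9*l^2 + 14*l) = (l^3 + 4*l^2 - l - 4)/(l*(l^2 + 9*l + 14))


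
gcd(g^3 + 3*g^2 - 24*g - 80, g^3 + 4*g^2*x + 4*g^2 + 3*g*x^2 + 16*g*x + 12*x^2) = g + 4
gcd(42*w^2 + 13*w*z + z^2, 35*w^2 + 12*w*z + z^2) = 7*w + z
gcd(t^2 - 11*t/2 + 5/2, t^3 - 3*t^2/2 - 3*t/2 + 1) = t - 1/2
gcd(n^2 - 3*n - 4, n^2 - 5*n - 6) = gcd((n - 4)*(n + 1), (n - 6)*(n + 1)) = n + 1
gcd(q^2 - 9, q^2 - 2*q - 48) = 1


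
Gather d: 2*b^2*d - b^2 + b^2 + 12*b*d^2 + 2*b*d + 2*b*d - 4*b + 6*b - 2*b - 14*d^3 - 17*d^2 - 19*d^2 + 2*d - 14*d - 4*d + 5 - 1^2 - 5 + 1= -14*d^3 + d^2*(12*b - 36) + d*(2*b^2 + 4*b - 16)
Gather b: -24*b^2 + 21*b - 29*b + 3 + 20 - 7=-24*b^2 - 8*b + 16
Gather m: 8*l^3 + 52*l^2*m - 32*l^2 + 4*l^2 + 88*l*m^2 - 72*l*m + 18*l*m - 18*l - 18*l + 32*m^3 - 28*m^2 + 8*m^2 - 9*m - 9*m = 8*l^3 - 28*l^2 - 36*l + 32*m^3 + m^2*(88*l - 20) + m*(52*l^2 - 54*l - 18)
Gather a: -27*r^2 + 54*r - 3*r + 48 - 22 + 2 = -27*r^2 + 51*r + 28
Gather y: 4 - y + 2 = 6 - y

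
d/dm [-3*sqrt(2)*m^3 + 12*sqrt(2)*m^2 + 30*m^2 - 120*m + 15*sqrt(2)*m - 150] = -9*sqrt(2)*m^2 + 24*sqrt(2)*m + 60*m - 120 + 15*sqrt(2)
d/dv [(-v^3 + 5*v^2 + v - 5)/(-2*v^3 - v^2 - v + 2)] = (11*v^4 + 6*v^3 - 40*v^2 + 10*v - 3)/(4*v^6 + 4*v^5 + 5*v^4 - 6*v^3 - 3*v^2 - 4*v + 4)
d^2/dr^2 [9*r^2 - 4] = 18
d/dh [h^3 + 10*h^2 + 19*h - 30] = 3*h^2 + 20*h + 19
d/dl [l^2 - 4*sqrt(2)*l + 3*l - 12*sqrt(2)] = 2*l - 4*sqrt(2) + 3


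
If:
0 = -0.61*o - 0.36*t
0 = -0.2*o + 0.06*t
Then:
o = 0.00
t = 0.00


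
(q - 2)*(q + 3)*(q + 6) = q^3 + 7*q^2 - 36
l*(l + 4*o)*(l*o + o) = l^3*o + 4*l^2*o^2 + l^2*o + 4*l*o^2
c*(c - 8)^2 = c^3 - 16*c^2 + 64*c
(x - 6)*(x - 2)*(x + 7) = x^3 - x^2 - 44*x + 84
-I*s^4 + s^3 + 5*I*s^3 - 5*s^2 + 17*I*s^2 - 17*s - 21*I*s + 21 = (s - 7)*(s + 3)*(s + I)*(-I*s + I)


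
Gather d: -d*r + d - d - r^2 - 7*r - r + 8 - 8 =-d*r - r^2 - 8*r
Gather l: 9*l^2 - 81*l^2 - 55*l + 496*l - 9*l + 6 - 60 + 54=-72*l^2 + 432*l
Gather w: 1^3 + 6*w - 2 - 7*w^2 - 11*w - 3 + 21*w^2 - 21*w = 14*w^2 - 26*w - 4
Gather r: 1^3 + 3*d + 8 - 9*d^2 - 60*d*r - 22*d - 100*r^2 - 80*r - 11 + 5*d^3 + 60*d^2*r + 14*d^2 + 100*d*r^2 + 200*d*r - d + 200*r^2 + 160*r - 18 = 5*d^3 + 5*d^2 - 20*d + r^2*(100*d + 100) + r*(60*d^2 + 140*d + 80) - 20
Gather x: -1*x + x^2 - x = x^2 - 2*x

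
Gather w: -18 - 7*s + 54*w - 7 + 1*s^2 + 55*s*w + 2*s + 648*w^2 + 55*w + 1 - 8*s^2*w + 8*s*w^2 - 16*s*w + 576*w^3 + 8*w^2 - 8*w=s^2 - 5*s + 576*w^3 + w^2*(8*s + 656) + w*(-8*s^2 + 39*s + 101) - 24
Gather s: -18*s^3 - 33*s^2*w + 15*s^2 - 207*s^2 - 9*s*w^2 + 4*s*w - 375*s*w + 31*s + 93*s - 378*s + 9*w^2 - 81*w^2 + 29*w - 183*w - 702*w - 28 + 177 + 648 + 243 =-18*s^3 + s^2*(-33*w - 192) + s*(-9*w^2 - 371*w - 254) - 72*w^2 - 856*w + 1040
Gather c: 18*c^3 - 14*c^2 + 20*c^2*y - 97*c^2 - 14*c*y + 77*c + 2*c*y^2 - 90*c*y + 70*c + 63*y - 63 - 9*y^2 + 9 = 18*c^3 + c^2*(20*y - 111) + c*(2*y^2 - 104*y + 147) - 9*y^2 + 63*y - 54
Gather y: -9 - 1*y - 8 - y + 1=-2*y - 16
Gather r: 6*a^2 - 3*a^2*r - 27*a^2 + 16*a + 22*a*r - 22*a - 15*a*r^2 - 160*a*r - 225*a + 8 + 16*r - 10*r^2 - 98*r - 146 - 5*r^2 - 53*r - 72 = -21*a^2 - 231*a + r^2*(-15*a - 15) + r*(-3*a^2 - 138*a - 135) - 210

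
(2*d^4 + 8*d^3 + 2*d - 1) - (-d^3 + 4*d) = 2*d^4 + 9*d^3 - 2*d - 1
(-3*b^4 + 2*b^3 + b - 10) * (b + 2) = -3*b^5 - 4*b^4 + 4*b^3 + b^2 - 8*b - 20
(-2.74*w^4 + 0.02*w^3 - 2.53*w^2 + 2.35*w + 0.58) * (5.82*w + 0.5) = -15.9468*w^5 - 1.2536*w^4 - 14.7146*w^3 + 12.412*w^2 + 4.5506*w + 0.29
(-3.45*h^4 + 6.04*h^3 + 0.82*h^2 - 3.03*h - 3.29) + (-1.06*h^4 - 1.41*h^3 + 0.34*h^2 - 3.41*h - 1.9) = -4.51*h^4 + 4.63*h^3 + 1.16*h^2 - 6.44*h - 5.19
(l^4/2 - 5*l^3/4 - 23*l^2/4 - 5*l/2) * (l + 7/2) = l^5/2 + l^4/2 - 81*l^3/8 - 181*l^2/8 - 35*l/4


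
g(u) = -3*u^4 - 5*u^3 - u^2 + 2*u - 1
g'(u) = -12*u^3 - 15*u^2 - 2*u + 2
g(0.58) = -1.49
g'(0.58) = -6.55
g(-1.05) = -2.06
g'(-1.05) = 1.45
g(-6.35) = -3651.50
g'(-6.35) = 2482.44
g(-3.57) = -280.69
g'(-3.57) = 363.96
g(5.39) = -3334.30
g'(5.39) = -2323.65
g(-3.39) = -220.69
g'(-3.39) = 303.90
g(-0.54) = -1.84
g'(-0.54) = 0.60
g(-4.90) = -1176.01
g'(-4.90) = 1063.44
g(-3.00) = -124.00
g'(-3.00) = 197.00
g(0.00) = -1.00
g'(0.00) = 2.00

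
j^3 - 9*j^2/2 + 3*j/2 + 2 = (j - 4)*(j - 1)*(j + 1/2)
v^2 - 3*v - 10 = (v - 5)*(v + 2)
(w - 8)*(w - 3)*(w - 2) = w^3 - 13*w^2 + 46*w - 48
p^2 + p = p*(p + 1)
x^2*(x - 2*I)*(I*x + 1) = I*x^4 + 3*x^3 - 2*I*x^2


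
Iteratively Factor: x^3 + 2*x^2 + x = (x)*(x^2 + 2*x + 1) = x*(x + 1)*(x + 1)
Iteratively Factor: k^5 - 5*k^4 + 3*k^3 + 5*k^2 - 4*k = (k)*(k^4 - 5*k^3 + 3*k^2 + 5*k - 4) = k*(k - 4)*(k^3 - k^2 - k + 1) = k*(k - 4)*(k - 1)*(k^2 - 1) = k*(k - 4)*(k - 1)^2*(k + 1)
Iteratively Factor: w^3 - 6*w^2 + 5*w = (w - 5)*(w^2 - w) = w*(w - 5)*(w - 1)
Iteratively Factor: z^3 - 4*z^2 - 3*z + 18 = (z - 3)*(z^2 - z - 6) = (z - 3)^2*(z + 2)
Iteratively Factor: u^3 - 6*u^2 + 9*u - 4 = (u - 1)*(u^2 - 5*u + 4) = (u - 4)*(u - 1)*(u - 1)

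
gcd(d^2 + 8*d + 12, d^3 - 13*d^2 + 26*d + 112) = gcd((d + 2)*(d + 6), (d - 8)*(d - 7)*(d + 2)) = d + 2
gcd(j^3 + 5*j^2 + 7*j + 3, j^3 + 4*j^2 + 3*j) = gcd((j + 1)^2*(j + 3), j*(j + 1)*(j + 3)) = j^2 + 4*j + 3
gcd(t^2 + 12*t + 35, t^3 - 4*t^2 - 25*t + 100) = t + 5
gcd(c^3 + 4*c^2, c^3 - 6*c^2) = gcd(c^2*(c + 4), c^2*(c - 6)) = c^2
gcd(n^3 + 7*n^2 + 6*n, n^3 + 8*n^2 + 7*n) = n^2 + n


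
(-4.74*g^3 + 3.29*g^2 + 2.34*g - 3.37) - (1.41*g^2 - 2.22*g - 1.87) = -4.74*g^3 + 1.88*g^2 + 4.56*g - 1.5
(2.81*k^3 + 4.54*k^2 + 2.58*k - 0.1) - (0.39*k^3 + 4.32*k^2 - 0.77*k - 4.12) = 2.42*k^3 + 0.22*k^2 + 3.35*k + 4.02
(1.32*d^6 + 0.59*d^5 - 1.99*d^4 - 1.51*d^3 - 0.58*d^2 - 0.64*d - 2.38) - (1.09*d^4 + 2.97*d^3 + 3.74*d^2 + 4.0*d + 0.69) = 1.32*d^6 + 0.59*d^5 - 3.08*d^4 - 4.48*d^3 - 4.32*d^2 - 4.64*d - 3.07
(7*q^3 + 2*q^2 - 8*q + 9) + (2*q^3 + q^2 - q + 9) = 9*q^3 + 3*q^2 - 9*q + 18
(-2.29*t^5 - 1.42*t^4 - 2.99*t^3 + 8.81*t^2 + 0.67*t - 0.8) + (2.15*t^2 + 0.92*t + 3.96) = -2.29*t^5 - 1.42*t^4 - 2.99*t^3 + 10.96*t^2 + 1.59*t + 3.16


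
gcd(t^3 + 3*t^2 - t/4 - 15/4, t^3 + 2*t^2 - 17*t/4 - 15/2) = t^2 + 4*t + 15/4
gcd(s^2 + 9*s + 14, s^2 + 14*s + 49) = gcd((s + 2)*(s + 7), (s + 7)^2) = s + 7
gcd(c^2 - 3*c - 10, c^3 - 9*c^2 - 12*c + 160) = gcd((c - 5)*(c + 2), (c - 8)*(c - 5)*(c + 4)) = c - 5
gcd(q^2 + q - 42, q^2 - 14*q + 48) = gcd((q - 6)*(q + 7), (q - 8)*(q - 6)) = q - 6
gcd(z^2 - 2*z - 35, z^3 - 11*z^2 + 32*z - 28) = z - 7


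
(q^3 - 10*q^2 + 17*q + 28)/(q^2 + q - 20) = (q^2 - 6*q - 7)/(q + 5)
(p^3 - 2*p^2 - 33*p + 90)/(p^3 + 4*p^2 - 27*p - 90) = (p - 3)/(p + 3)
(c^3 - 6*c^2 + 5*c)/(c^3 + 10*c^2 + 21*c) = (c^2 - 6*c + 5)/(c^2 + 10*c + 21)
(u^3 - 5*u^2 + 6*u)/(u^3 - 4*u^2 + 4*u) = (u - 3)/(u - 2)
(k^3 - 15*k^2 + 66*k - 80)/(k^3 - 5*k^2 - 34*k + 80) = (k - 5)/(k + 5)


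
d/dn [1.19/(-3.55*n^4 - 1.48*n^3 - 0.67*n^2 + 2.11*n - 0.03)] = (16.898*n^3 + 5.2836*n^2 + 1.5946*n - 2.5109)/(3.55*n^4 + 1.48*n^3 + 0.67*n^2 - 2.11*n + 0.03)^2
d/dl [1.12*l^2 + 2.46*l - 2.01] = 2.24*l + 2.46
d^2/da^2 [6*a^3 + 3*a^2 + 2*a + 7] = 36*a + 6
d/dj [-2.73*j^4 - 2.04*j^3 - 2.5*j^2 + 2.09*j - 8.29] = -10.92*j^3 - 6.12*j^2 - 5.0*j + 2.09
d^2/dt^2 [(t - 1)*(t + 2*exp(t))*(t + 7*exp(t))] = 9*t^2*exp(t) + 56*t*exp(2*t) + 27*t*exp(t) + 6*t - 2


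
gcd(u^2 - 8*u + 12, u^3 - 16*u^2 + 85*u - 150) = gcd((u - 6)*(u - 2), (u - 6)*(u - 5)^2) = u - 6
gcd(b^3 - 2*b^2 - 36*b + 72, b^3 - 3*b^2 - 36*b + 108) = b^2 - 36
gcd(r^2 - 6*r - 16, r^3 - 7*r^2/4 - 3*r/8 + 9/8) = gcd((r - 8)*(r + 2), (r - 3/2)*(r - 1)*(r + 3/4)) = 1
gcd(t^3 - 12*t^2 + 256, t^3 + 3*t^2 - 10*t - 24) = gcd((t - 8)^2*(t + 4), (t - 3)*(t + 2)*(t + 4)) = t + 4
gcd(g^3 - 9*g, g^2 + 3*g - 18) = g - 3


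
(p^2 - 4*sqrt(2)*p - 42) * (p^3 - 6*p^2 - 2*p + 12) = p^5 - 6*p^4 - 4*sqrt(2)*p^4 - 44*p^3 + 24*sqrt(2)*p^3 + 8*sqrt(2)*p^2 + 264*p^2 - 48*sqrt(2)*p + 84*p - 504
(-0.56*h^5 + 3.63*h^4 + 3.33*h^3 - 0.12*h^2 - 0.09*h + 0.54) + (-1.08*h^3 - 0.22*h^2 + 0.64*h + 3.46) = -0.56*h^5 + 3.63*h^4 + 2.25*h^3 - 0.34*h^2 + 0.55*h + 4.0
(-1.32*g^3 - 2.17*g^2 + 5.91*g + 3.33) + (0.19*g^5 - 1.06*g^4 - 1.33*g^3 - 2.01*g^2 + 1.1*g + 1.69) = 0.19*g^5 - 1.06*g^4 - 2.65*g^3 - 4.18*g^2 + 7.01*g + 5.02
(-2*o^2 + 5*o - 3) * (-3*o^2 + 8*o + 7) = 6*o^4 - 31*o^3 + 35*o^2 + 11*o - 21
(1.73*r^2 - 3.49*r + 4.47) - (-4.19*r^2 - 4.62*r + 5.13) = 5.92*r^2 + 1.13*r - 0.66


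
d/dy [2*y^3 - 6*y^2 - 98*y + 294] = 6*y^2 - 12*y - 98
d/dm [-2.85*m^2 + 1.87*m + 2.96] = 1.87 - 5.7*m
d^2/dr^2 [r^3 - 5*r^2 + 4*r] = 6*r - 10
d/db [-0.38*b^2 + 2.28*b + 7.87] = 2.28 - 0.76*b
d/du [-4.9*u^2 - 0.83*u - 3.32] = -9.8*u - 0.83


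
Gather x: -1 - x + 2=1 - x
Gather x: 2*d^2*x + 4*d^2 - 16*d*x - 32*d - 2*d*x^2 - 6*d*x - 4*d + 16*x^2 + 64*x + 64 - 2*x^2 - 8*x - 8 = 4*d^2 - 36*d + x^2*(14 - 2*d) + x*(2*d^2 - 22*d + 56) + 56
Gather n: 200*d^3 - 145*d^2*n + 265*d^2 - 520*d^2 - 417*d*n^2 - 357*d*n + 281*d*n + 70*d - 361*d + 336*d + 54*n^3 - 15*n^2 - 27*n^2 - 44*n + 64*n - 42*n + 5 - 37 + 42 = 200*d^3 - 255*d^2 + 45*d + 54*n^3 + n^2*(-417*d - 42) + n*(-145*d^2 - 76*d - 22) + 10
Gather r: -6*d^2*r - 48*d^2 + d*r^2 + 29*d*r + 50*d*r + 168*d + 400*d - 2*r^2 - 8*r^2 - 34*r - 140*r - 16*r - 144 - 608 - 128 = -48*d^2 + 568*d + r^2*(d - 10) + r*(-6*d^2 + 79*d - 190) - 880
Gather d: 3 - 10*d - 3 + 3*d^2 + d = 3*d^2 - 9*d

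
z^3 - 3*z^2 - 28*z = z*(z - 7)*(z + 4)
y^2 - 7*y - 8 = (y - 8)*(y + 1)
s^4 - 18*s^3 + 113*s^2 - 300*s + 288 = (s - 8)*(s - 4)*(s - 3)^2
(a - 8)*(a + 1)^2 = a^3 - 6*a^2 - 15*a - 8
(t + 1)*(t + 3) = t^2 + 4*t + 3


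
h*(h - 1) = h^2 - h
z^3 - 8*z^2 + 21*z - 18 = (z - 3)^2*(z - 2)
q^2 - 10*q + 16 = (q - 8)*(q - 2)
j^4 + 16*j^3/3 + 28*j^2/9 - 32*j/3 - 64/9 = (j - 4/3)*(j + 2/3)*(j + 2)*(j + 4)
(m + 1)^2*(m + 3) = m^3 + 5*m^2 + 7*m + 3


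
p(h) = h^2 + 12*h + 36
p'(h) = 2*h + 12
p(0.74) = 45.43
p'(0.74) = 13.48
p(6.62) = 159.26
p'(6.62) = 25.24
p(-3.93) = 4.28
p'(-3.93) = 4.14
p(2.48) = 71.91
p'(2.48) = 16.96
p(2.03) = 64.48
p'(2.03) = 16.06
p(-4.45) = 2.40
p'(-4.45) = 3.10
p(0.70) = 44.89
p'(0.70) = 13.40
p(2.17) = 66.75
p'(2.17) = 16.34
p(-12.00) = 36.00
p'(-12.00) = -12.00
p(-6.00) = 0.00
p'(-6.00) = 0.00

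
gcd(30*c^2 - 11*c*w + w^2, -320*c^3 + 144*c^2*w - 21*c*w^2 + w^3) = -5*c + w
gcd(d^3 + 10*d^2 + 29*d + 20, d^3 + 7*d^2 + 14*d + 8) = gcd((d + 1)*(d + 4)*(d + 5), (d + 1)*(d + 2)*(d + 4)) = d^2 + 5*d + 4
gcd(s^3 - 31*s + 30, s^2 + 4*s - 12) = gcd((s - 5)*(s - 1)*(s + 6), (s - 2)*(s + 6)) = s + 6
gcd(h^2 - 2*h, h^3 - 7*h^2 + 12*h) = h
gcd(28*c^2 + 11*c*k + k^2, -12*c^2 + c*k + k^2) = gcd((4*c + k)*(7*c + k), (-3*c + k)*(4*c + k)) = 4*c + k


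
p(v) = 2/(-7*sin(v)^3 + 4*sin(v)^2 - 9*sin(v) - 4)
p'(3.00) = -0.60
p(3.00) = -0.38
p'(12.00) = 3.48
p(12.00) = 0.65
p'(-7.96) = -0.03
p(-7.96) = 0.13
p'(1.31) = 0.05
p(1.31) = -0.13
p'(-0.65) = 1.72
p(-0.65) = 0.45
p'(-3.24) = -0.71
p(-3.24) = -0.41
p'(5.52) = 0.85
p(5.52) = 0.31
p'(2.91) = -0.46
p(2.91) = -0.34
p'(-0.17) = 3.98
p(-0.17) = -0.86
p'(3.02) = -0.65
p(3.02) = -0.40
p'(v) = 2*(21*sin(v)^2*cos(v) - 8*sin(v)*cos(v) + 9*cos(v))/(-7*sin(v)^3 + 4*sin(v)^2 - 9*sin(v) - 4)^2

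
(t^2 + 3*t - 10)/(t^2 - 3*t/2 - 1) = 2*(t + 5)/(2*t + 1)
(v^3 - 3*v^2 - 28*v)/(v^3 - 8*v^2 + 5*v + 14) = v*(v + 4)/(v^2 - v - 2)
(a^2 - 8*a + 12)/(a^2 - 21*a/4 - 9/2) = 4*(a - 2)/(4*a + 3)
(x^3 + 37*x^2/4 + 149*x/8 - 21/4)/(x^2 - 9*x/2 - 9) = (-8*x^3 - 74*x^2 - 149*x + 42)/(4*(-2*x^2 + 9*x + 18))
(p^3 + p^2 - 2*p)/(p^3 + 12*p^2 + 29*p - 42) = p*(p + 2)/(p^2 + 13*p + 42)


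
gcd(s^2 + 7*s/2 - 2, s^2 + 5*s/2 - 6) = s + 4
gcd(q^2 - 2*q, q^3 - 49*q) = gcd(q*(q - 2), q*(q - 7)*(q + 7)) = q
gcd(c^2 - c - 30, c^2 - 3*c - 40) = c + 5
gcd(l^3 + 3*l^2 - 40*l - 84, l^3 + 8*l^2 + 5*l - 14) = l^2 + 9*l + 14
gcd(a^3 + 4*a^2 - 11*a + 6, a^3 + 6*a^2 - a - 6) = a^2 + 5*a - 6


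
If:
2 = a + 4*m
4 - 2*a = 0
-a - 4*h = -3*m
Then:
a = 2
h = -1/2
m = 0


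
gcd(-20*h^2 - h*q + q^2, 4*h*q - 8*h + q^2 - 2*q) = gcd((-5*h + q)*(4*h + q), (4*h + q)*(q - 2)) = 4*h + q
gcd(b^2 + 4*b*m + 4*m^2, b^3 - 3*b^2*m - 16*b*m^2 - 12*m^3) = b + 2*m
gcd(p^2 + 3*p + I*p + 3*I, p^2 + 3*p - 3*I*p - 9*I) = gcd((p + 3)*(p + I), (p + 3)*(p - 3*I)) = p + 3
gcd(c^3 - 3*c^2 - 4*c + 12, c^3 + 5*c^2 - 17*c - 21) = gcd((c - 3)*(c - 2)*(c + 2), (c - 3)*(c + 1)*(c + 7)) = c - 3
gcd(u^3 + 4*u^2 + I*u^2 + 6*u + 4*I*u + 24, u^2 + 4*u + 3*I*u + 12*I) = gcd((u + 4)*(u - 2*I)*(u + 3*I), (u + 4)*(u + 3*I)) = u^2 + u*(4 + 3*I) + 12*I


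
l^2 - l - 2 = (l - 2)*(l + 1)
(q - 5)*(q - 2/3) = q^2 - 17*q/3 + 10/3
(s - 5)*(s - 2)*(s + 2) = s^3 - 5*s^2 - 4*s + 20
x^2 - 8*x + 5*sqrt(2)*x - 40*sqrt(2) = (x - 8)*(x + 5*sqrt(2))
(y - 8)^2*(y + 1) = y^3 - 15*y^2 + 48*y + 64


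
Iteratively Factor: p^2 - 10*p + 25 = (p - 5)*(p - 5)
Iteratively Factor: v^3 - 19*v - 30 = (v + 3)*(v^2 - 3*v - 10) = (v - 5)*(v + 3)*(v + 2)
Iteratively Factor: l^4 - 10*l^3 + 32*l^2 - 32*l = (l - 4)*(l^3 - 6*l^2 + 8*l) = (l - 4)*(l - 2)*(l^2 - 4*l) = l*(l - 4)*(l - 2)*(l - 4)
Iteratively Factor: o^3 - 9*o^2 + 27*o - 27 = (o - 3)*(o^2 - 6*o + 9) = (o - 3)^2*(o - 3)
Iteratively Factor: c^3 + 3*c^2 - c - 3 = (c - 1)*(c^2 + 4*c + 3) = (c - 1)*(c + 3)*(c + 1)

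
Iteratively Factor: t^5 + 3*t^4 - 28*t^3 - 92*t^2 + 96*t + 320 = (t + 4)*(t^4 - t^3 - 24*t^2 + 4*t + 80) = (t - 5)*(t + 4)*(t^3 + 4*t^2 - 4*t - 16) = (t - 5)*(t + 2)*(t + 4)*(t^2 + 2*t - 8) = (t - 5)*(t + 2)*(t + 4)^2*(t - 2)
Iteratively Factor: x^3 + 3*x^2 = (x)*(x^2 + 3*x) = x*(x + 3)*(x)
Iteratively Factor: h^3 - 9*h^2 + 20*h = (h - 5)*(h^2 - 4*h) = (h - 5)*(h - 4)*(h)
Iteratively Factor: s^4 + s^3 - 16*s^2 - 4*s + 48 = (s - 2)*(s^3 + 3*s^2 - 10*s - 24) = (s - 3)*(s - 2)*(s^2 + 6*s + 8) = (s - 3)*(s - 2)*(s + 4)*(s + 2)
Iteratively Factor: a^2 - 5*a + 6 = (a - 2)*(a - 3)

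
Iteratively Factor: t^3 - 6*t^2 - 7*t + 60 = (t + 3)*(t^2 - 9*t + 20) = (t - 4)*(t + 3)*(t - 5)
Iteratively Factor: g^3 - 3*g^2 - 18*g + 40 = (g - 5)*(g^2 + 2*g - 8) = (g - 5)*(g - 2)*(g + 4)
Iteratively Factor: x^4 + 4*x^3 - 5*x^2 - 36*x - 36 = (x + 3)*(x^3 + x^2 - 8*x - 12) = (x - 3)*(x + 3)*(x^2 + 4*x + 4) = (x - 3)*(x + 2)*(x + 3)*(x + 2)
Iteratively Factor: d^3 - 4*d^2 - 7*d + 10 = (d + 2)*(d^2 - 6*d + 5) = (d - 1)*(d + 2)*(d - 5)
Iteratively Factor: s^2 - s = (s - 1)*(s)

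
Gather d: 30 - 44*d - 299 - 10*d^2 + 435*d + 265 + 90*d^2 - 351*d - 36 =80*d^2 + 40*d - 40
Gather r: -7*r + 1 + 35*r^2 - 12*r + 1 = 35*r^2 - 19*r + 2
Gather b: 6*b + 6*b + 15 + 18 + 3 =12*b + 36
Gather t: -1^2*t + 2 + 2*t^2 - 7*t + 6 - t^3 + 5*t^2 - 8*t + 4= -t^3 + 7*t^2 - 16*t + 12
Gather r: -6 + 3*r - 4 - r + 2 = 2*r - 8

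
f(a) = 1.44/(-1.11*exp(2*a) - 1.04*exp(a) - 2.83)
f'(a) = 1.44*(2.22*exp(2*a) + 1.04*exp(a))/(-1.11*exp(2*a) - 1.04*exp(a) - 2.83)^2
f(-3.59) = -0.50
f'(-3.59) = 0.01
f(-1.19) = -0.44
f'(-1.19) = 0.07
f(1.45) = -0.05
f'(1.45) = 0.09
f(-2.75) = -0.50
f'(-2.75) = 0.01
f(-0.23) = -0.33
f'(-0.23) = 0.17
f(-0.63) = -0.39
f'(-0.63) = 0.12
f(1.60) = -0.04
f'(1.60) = 0.07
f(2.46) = -0.01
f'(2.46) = 0.02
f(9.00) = 0.00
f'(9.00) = 0.00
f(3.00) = 0.00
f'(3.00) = 0.01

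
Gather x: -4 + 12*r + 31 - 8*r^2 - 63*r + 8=-8*r^2 - 51*r + 35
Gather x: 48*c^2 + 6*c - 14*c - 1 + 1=48*c^2 - 8*c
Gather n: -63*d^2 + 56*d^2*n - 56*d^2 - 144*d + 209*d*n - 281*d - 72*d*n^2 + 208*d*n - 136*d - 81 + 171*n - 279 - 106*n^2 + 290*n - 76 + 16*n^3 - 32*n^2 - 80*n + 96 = -119*d^2 - 561*d + 16*n^3 + n^2*(-72*d - 138) + n*(56*d^2 + 417*d + 381) - 340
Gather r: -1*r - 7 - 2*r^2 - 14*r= -2*r^2 - 15*r - 7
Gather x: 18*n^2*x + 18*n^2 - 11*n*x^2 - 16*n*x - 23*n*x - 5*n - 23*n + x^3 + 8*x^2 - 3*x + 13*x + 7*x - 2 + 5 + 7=18*n^2 - 28*n + x^3 + x^2*(8 - 11*n) + x*(18*n^2 - 39*n + 17) + 10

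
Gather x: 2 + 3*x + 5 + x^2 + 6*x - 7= x^2 + 9*x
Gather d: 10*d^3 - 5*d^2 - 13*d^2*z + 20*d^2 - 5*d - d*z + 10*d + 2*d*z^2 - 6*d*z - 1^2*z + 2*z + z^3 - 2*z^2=10*d^3 + d^2*(15 - 13*z) + d*(2*z^2 - 7*z + 5) + z^3 - 2*z^2 + z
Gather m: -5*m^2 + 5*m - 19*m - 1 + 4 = -5*m^2 - 14*m + 3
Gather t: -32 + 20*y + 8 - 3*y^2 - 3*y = -3*y^2 + 17*y - 24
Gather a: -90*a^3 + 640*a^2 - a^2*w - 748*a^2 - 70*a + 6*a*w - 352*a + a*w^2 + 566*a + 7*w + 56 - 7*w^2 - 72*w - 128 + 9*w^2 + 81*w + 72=-90*a^3 + a^2*(-w - 108) + a*(w^2 + 6*w + 144) + 2*w^2 + 16*w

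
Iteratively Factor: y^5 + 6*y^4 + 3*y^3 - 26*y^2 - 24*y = (y)*(y^4 + 6*y^3 + 3*y^2 - 26*y - 24) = y*(y - 2)*(y^3 + 8*y^2 + 19*y + 12) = y*(y - 2)*(y + 3)*(y^2 + 5*y + 4) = y*(y - 2)*(y + 1)*(y + 3)*(y + 4)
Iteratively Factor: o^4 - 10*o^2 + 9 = (o + 3)*(o^3 - 3*o^2 - o + 3) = (o - 1)*(o + 3)*(o^2 - 2*o - 3) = (o - 3)*(o - 1)*(o + 3)*(o + 1)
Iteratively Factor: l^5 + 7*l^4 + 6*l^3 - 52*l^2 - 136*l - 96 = (l + 2)*(l^4 + 5*l^3 - 4*l^2 - 44*l - 48) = (l + 2)^2*(l^3 + 3*l^2 - 10*l - 24) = (l - 3)*(l + 2)^2*(l^2 + 6*l + 8) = (l - 3)*(l + 2)^3*(l + 4)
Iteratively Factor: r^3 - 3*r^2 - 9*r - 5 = (r - 5)*(r^2 + 2*r + 1) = (r - 5)*(r + 1)*(r + 1)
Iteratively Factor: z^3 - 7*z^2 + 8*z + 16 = (z - 4)*(z^2 - 3*z - 4) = (z - 4)^2*(z + 1)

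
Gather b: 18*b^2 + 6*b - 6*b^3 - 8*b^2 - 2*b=-6*b^3 + 10*b^2 + 4*b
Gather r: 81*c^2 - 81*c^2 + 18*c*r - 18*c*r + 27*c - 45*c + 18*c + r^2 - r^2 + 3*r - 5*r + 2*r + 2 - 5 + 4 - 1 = 0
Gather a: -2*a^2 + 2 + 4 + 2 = 8 - 2*a^2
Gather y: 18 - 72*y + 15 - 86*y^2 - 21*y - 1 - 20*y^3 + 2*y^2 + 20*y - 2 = -20*y^3 - 84*y^2 - 73*y + 30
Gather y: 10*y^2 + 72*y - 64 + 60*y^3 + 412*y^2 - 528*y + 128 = 60*y^3 + 422*y^2 - 456*y + 64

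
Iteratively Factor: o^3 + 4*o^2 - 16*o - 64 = (o + 4)*(o^2 - 16) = (o - 4)*(o + 4)*(o + 4)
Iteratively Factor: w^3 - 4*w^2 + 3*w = (w)*(w^2 - 4*w + 3) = w*(w - 1)*(w - 3)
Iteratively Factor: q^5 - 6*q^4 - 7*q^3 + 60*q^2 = (q + 3)*(q^4 - 9*q^3 + 20*q^2) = q*(q + 3)*(q^3 - 9*q^2 + 20*q) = q*(q - 4)*(q + 3)*(q^2 - 5*q) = q*(q - 5)*(q - 4)*(q + 3)*(q)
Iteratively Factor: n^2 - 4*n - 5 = (n - 5)*(n + 1)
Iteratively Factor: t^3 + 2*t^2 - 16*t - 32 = (t + 4)*(t^2 - 2*t - 8) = (t + 2)*(t + 4)*(t - 4)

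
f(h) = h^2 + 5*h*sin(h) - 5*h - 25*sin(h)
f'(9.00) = -3.16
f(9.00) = 44.24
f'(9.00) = -3.16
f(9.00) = 44.24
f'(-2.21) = 8.07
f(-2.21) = 44.87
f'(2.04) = 10.23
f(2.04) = -19.24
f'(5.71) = 6.69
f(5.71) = 2.13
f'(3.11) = 10.82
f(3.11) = -6.18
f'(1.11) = -6.95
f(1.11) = -21.74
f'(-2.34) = 12.25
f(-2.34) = 43.54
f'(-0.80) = -30.39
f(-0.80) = 25.44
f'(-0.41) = -32.62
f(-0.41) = 13.00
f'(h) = 5*h*cos(h) + 2*h + 5*sin(h) - 25*cos(h) - 5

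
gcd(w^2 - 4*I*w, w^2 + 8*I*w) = w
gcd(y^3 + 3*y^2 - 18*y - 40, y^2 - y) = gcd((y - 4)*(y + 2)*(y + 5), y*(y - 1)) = 1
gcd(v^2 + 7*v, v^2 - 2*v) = v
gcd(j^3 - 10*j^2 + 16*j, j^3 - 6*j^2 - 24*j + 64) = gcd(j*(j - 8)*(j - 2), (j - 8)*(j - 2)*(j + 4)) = j^2 - 10*j + 16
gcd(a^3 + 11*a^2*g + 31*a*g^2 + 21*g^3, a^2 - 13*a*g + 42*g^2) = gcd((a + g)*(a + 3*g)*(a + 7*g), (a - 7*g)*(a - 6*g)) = 1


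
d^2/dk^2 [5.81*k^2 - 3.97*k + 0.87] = 11.6200000000000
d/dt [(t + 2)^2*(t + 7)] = (t + 2)*(3*t + 16)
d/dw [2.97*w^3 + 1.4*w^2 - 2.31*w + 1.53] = 8.91*w^2 + 2.8*w - 2.31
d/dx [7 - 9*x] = -9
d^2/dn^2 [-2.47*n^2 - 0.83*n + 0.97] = -4.94000000000000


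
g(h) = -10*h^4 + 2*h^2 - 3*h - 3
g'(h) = -40*h^3 + 4*h - 3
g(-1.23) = -19.17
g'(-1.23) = 66.51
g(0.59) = -5.29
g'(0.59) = -8.86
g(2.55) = -420.47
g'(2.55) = -656.06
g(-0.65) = -1.99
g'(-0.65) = 5.38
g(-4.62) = -4502.29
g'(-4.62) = 3922.97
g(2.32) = -288.90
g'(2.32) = -493.21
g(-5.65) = -10112.67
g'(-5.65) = 7188.88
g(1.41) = -42.78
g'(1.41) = -109.49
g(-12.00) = -207039.00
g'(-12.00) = 69069.00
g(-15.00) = -505758.00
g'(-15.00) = 134937.00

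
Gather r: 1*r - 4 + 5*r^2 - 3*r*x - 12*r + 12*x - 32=5*r^2 + r*(-3*x - 11) + 12*x - 36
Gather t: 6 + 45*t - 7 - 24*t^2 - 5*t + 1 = -24*t^2 + 40*t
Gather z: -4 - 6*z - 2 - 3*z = -9*z - 6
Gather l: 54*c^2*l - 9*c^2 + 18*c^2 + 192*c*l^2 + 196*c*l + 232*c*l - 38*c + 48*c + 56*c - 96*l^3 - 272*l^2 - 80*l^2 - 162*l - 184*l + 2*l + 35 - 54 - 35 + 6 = 9*c^2 + 66*c - 96*l^3 + l^2*(192*c - 352) + l*(54*c^2 + 428*c - 344) - 48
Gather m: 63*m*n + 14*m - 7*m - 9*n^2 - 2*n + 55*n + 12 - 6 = m*(63*n + 7) - 9*n^2 + 53*n + 6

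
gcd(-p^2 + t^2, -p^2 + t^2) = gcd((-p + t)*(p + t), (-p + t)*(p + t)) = p^2 - t^2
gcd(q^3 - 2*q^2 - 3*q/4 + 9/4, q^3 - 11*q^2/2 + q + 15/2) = q^2 - q/2 - 3/2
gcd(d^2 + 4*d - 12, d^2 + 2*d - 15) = 1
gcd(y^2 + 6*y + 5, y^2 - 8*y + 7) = 1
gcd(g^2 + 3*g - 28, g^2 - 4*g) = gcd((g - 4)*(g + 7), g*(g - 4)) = g - 4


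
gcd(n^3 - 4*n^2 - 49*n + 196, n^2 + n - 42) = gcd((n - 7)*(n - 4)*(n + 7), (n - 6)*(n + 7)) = n + 7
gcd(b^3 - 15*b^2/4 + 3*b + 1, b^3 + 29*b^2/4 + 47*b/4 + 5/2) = b + 1/4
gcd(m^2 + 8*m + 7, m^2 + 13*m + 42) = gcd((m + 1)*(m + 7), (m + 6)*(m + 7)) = m + 7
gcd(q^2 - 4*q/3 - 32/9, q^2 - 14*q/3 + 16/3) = q - 8/3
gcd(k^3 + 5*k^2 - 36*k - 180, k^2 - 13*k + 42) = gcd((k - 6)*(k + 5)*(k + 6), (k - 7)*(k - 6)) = k - 6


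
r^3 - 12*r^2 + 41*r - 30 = (r - 6)*(r - 5)*(r - 1)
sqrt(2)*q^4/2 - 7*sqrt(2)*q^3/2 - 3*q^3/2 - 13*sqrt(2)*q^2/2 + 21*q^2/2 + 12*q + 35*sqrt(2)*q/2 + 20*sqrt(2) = (q - 8)*(q - 5*sqrt(2)/2)*(q + sqrt(2))*(sqrt(2)*q/2 + sqrt(2)/2)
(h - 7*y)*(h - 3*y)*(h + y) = h^3 - 9*h^2*y + 11*h*y^2 + 21*y^3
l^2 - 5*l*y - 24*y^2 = (l - 8*y)*(l + 3*y)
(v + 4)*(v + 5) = v^2 + 9*v + 20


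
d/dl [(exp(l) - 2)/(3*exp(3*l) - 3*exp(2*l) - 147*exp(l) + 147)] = ((exp(l) - 2)*(-3*exp(2*l) + 2*exp(l) + 49) + exp(3*l) - exp(2*l) - 49*exp(l) + 49)*exp(l)/(3*(exp(3*l) - exp(2*l) - 49*exp(l) + 49)^2)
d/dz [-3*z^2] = -6*z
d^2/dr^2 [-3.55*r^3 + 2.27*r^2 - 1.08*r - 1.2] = 4.54 - 21.3*r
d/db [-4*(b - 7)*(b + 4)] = 12 - 8*b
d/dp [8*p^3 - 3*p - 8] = 24*p^2 - 3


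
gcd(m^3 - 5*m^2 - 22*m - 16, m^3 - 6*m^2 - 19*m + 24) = m - 8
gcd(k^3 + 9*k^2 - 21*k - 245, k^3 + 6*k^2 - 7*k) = k + 7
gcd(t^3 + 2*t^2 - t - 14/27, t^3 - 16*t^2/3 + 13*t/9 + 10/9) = t^2 - t/3 - 2/9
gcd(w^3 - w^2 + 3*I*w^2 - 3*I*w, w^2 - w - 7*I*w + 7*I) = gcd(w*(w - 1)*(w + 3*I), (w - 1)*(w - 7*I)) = w - 1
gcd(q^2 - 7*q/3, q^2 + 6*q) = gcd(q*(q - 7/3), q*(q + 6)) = q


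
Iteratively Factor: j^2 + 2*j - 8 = (j + 4)*(j - 2)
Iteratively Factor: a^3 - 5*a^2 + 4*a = (a - 1)*(a^2 - 4*a) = a*(a - 1)*(a - 4)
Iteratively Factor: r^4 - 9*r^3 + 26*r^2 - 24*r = (r - 4)*(r^3 - 5*r^2 + 6*r) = (r - 4)*(r - 3)*(r^2 - 2*r) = (r - 4)*(r - 3)*(r - 2)*(r)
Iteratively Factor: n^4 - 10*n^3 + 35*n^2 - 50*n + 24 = (n - 2)*(n^3 - 8*n^2 + 19*n - 12) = (n - 4)*(n - 2)*(n^2 - 4*n + 3) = (n - 4)*(n - 2)*(n - 1)*(n - 3)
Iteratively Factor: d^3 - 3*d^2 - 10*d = (d - 5)*(d^2 + 2*d) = d*(d - 5)*(d + 2)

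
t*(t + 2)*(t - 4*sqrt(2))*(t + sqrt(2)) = t^4 - 3*sqrt(2)*t^3 + 2*t^3 - 6*sqrt(2)*t^2 - 8*t^2 - 16*t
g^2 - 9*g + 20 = (g - 5)*(g - 4)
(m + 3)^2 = m^2 + 6*m + 9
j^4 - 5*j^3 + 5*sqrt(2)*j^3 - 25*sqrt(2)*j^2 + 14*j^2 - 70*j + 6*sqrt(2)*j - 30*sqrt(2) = (j - 5)*(j + sqrt(2))^2*(j + 3*sqrt(2))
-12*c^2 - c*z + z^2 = (-4*c + z)*(3*c + z)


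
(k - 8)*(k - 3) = k^2 - 11*k + 24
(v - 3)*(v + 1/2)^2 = v^3 - 2*v^2 - 11*v/4 - 3/4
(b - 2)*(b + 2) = b^2 - 4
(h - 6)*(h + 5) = h^2 - h - 30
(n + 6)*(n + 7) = n^2 + 13*n + 42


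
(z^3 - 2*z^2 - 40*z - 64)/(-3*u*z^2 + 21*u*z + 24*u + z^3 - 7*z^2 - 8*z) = (z^2 + 6*z + 8)/(-3*u*z - 3*u + z^2 + z)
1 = 1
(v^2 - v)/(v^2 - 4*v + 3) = v/(v - 3)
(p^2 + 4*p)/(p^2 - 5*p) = (p + 4)/(p - 5)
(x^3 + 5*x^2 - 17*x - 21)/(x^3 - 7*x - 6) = (x + 7)/(x + 2)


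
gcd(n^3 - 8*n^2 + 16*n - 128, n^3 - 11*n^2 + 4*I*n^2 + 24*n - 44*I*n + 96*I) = n^2 + n*(-8 + 4*I) - 32*I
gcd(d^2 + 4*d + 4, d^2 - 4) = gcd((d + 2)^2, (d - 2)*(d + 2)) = d + 2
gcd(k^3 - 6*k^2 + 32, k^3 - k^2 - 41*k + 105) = 1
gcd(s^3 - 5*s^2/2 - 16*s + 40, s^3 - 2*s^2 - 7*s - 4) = s - 4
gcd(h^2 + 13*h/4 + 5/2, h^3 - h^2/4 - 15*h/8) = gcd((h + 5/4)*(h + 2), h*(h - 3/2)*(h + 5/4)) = h + 5/4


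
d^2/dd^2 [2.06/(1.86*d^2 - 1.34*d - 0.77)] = (14.253552*d^2 - 10.268688*d - 2.06*(3.72*d - 1.34)*(7.44*d - 2.68) - 5.900664)/(-1.86*d^2 + 1.34*d + 0.77)^3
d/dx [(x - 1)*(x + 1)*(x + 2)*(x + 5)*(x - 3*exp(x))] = -3*x^4*exp(x) + 5*x^4 - 33*x^3*exp(x) + 28*x^3 - 90*x^2*exp(x) + 27*x^2 - 33*x*exp(x) - 14*x + 51*exp(x) - 10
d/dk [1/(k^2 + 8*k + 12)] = 2*(-k - 4)/(k^2 + 8*k + 12)^2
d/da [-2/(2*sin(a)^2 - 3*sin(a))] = 2*(4*sin(a) - 3)*cos(a)/((2*sin(a) - 3)^2*sin(a)^2)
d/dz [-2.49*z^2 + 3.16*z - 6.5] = 3.16 - 4.98*z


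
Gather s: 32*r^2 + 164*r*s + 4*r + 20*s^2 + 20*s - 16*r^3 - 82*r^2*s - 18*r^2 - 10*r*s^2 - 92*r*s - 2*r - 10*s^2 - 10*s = -16*r^3 + 14*r^2 + 2*r + s^2*(10 - 10*r) + s*(-82*r^2 + 72*r + 10)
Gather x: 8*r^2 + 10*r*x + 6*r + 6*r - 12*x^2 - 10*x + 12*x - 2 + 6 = 8*r^2 + 12*r - 12*x^2 + x*(10*r + 2) + 4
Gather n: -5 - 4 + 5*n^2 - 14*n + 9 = 5*n^2 - 14*n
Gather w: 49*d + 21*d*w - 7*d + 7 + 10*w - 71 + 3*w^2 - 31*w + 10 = 42*d + 3*w^2 + w*(21*d - 21) - 54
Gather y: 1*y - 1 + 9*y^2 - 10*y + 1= 9*y^2 - 9*y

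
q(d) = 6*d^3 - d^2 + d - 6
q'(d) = 18*d^2 - 2*d + 1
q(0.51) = -4.95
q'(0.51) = 4.66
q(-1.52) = -30.90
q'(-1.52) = 45.63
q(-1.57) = -33.25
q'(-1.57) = 48.51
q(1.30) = 6.79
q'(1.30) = 28.82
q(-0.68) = -9.03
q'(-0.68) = 10.68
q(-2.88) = -160.50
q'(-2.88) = 156.06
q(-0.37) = -6.81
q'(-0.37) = 4.20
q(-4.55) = -596.43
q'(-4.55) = 382.74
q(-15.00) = -20496.00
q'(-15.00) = 4081.00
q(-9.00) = -4470.00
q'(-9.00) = 1477.00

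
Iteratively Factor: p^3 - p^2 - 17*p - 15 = (p + 1)*(p^2 - 2*p - 15) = (p - 5)*(p + 1)*(p + 3)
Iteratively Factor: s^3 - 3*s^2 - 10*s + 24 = (s - 2)*(s^2 - s - 12) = (s - 4)*(s - 2)*(s + 3)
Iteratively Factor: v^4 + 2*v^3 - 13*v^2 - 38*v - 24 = (v - 4)*(v^3 + 6*v^2 + 11*v + 6) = (v - 4)*(v + 1)*(v^2 + 5*v + 6) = (v - 4)*(v + 1)*(v + 2)*(v + 3)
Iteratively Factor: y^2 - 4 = (y - 2)*(y + 2)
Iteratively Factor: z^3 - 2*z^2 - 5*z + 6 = (z - 1)*(z^2 - z - 6) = (z - 1)*(z + 2)*(z - 3)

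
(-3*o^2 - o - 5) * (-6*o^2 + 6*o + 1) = 18*o^4 - 12*o^3 + 21*o^2 - 31*o - 5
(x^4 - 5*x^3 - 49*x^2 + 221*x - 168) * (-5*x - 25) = -5*x^5 + 370*x^3 + 120*x^2 - 4685*x + 4200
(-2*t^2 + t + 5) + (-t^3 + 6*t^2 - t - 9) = -t^3 + 4*t^2 - 4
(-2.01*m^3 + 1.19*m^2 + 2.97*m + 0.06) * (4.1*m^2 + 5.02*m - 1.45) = -8.241*m^5 - 5.2112*m^4 + 21.0653*m^3 + 13.4299*m^2 - 4.0053*m - 0.087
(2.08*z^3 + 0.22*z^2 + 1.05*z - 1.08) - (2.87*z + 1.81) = 2.08*z^3 + 0.22*z^2 - 1.82*z - 2.89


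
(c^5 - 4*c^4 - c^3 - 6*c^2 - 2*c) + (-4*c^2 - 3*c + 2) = c^5 - 4*c^4 - c^3 - 10*c^2 - 5*c + 2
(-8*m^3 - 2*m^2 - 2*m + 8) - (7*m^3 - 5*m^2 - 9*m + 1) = -15*m^3 + 3*m^2 + 7*m + 7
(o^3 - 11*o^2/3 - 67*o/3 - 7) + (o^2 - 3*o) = o^3 - 8*o^2/3 - 76*o/3 - 7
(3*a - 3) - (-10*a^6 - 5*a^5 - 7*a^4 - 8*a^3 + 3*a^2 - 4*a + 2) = 10*a^6 + 5*a^5 + 7*a^4 + 8*a^3 - 3*a^2 + 7*a - 5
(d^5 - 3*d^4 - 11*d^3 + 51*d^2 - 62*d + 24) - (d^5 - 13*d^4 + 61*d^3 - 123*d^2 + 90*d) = 10*d^4 - 72*d^3 + 174*d^2 - 152*d + 24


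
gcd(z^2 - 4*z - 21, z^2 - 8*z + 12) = 1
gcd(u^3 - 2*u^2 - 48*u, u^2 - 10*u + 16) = u - 8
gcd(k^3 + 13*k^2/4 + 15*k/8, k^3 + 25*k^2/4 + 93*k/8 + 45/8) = k^2 + 13*k/4 + 15/8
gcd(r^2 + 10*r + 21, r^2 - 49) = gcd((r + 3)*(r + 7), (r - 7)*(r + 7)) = r + 7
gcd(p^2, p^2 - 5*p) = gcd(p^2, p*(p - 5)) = p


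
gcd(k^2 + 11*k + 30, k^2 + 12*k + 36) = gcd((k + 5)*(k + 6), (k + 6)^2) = k + 6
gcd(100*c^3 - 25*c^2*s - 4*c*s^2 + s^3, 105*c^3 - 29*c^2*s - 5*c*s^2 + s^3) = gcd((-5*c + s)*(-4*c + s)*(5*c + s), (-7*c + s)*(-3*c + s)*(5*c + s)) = 5*c + s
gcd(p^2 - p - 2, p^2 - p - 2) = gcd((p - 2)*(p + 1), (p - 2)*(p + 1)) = p^2 - p - 2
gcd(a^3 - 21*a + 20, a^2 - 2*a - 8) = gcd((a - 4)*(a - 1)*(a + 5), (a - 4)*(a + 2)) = a - 4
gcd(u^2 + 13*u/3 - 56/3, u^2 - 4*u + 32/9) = u - 8/3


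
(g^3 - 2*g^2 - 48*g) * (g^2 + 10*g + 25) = g^5 + 8*g^4 - 43*g^3 - 530*g^2 - 1200*g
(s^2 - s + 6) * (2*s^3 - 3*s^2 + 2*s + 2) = 2*s^5 - 5*s^4 + 17*s^3 - 18*s^2 + 10*s + 12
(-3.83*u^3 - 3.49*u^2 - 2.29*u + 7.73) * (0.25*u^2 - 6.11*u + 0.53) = -0.9575*u^5 + 22.5288*u^4 + 18.7215*u^3 + 14.0747*u^2 - 48.444*u + 4.0969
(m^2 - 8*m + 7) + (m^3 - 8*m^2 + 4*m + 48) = m^3 - 7*m^2 - 4*m + 55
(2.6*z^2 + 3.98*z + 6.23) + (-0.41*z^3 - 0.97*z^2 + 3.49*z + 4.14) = -0.41*z^3 + 1.63*z^2 + 7.47*z + 10.37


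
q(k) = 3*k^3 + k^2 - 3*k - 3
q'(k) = 9*k^2 + 2*k - 3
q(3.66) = 146.50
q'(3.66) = 124.88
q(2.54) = 44.99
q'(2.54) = 60.14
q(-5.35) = -417.72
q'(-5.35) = 243.90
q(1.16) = -0.45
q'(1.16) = 11.43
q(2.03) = 20.13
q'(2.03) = 38.15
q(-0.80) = -1.50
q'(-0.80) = 1.16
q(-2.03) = -17.89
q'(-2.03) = 30.03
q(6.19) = 728.28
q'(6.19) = 354.22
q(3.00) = 78.00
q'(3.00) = 84.00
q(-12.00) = -5007.00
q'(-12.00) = 1269.00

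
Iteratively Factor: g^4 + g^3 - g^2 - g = (g)*(g^3 + g^2 - g - 1) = g*(g + 1)*(g^2 - 1) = g*(g + 1)^2*(g - 1)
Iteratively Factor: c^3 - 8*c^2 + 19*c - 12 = (c - 1)*(c^2 - 7*c + 12) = (c - 4)*(c - 1)*(c - 3)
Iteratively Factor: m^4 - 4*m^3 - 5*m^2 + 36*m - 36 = (m - 2)*(m^3 - 2*m^2 - 9*m + 18) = (m - 3)*(m - 2)*(m^2 + m - 6) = (m - 3)*(m - 2)*(m + 3)*(m - 2)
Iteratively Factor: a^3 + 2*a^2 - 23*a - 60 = (a - 5)*(a^2 + 7*a + 12) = (a - 5)*(a + 3)*(a + 4)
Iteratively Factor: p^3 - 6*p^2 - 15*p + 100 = (p - 5)*(p^2 - p - 20) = (p - 5)^2*(p + 4)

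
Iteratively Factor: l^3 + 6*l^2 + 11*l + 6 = (l + 1)*(l^2 + 5*l + 6) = (l + 1)*(l + 2)*(l + 3)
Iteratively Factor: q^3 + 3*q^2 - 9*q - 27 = (q + 3)*(q^2 - 9) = (q + 3)^2*(q - 3)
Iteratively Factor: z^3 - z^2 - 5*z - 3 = (z - 3)*(z^2 + 2*z + 1) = (z - 3)*(z + 1)*(z + 1)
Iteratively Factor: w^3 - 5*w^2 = (w - 5)*(w^2) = w*(w - 5)*(w)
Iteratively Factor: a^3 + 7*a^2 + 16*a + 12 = (a + 3)*(a^2 + 4*a + 4) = (a + 2)*(a + 3)*(a + 2)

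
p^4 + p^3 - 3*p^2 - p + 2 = (p - 1)^2*(p + 1)*(p + 2)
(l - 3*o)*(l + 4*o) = l^2 + l*o - 12*o^2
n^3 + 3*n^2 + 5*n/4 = n*(n + 1/2)*(n + 5/2)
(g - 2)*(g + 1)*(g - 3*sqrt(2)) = g^3 - 3*sqrt(2)*g^2 - g^2 - 2*g + 3*sqrt(2)*g + 6*sqrt(2)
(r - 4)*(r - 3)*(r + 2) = r^3 - 5*r^2 - 2*r + 24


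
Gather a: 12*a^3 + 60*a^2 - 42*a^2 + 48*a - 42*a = 12*a^3 + 18*a^2 + 6*a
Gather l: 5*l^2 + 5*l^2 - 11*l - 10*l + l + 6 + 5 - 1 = 10*l^2 - 20*l + 10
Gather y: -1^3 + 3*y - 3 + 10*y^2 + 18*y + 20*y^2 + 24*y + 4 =30*y^2 + 45*y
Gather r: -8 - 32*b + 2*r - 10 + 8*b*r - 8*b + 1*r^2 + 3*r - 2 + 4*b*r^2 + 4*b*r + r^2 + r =-40*b + r^2*(4*b + 2) + r*(12*b + 6) - 20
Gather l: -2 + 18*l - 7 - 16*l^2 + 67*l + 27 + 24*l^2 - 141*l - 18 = 8*l^2 - 56*l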